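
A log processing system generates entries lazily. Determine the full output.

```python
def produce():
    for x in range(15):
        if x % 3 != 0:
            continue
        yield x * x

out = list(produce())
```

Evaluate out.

Step 1: Only yield x**2 when x is divisible by 3:
  x=0: 0 % 3 == 0, yield 0**2 = 0
  x=3: 3 % 3 == 0, yield 3**2 = 9
  x=6: 6 % 3 == 0, yield 6**2 = 36
  x=9: 9 % 3 == 0, yield 9**2 = 81
  x=12: 12 % 3 == 0, yield 12**2 = 144
Therefore out = [0, 9, 36, 81, 144].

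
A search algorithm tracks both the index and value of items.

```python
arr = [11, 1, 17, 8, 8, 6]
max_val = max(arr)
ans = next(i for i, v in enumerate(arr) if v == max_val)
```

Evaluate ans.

Step 1: max([11, 1, 17, 8, 8, 6]) = 17.
Step 2: Find first index where value == 17:
  Index 0: 11 != 17
  Index 1: 1 != 17
  Index 2: 17 == 17, found!
Therefore ans = 2.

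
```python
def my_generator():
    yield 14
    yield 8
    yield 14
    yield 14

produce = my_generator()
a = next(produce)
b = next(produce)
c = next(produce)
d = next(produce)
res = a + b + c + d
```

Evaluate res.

Step 1: Create generator and consume all values:
  a = next(produce) = 14
  b = next(produce) = 8
  c = next(produce) = 14
  d = next(produce) = 14
Step 2: res = 14 + 8 + 14 + 14 = 50.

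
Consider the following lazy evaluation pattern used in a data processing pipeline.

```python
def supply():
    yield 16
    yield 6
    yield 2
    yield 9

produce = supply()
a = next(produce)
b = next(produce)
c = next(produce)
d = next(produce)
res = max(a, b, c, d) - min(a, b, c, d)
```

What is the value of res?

Step 1: Create generator and consume all values:
  a = next(produce) = 16
  b = next(produce) = 6
  c = next(produce) = 2
  d = next(produce) = 9
Step 2: max = 16, min = 2, res = 16 - 2 = 14.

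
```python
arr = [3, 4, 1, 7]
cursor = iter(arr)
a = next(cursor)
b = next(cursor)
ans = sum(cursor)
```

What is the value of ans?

Step 1: Create iterator over [3, 4, 1, 7].
Step 2: a = next() = 3, b = next() = 4.
Step 3: sum() of remaining [1, 7] = 8.
Therefore ans = 8.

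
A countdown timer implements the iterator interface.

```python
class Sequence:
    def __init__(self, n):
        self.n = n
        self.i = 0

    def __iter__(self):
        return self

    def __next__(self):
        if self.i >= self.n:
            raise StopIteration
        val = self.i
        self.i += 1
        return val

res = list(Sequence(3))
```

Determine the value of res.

Step 1: Sequence(3) creates an iterator counting 0 to 2.
Step 2: list() consumes all values: [0, 1, 2].
Therefore res = [0, 1, 2].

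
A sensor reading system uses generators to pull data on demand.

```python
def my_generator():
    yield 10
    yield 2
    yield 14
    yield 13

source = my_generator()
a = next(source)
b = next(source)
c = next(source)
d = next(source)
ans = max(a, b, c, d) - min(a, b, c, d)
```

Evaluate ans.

Step 1: Create generator and consume all values:
  a = next(source) = 10
  b = next(source) = 2
  c = next(source) = 14
  d = next(source) = 13
Step 2: max = 14, min = 2, ans = 14 - 2 = 12.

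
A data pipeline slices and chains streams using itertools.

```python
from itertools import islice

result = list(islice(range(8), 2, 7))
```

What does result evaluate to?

Step 1: islice(range(8), 2, 7) takes elements at indices [2, 7).
Step 2: Elements: [2, 3, 4, 5, 6].
Therefore result = [2, 3, 4, 5, 6].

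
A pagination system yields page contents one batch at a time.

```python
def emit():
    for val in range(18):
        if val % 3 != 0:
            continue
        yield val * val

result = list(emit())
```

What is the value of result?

Step 1: Only yield val**2 when val is divisible by 3:
  val=0: 0 % 3 == 0, yield 0**2 = 0
  val=3: 3 % 3 == 0, yield 3**2 = 9
  val=6: 6 % 3 == 0, yield 6**2 = 36
  val=9: 9 % 3 == 0, yield 9**2 = 81
  val=12: 12 % 3 == 0, yield 12**2 = 144
  val=15: 15 % 3 == 0, yield 15**2 = 225
Therefore result = [0, 9, 36, 81, 144, 225].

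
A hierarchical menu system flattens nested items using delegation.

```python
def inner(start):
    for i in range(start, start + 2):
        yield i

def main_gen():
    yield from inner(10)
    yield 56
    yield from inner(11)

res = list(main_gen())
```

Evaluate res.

Step 1: main_gen() delegates to inner(10):
  yield 10
  yield 11
Step 2: yield 56
Step 3: Delegates to inner(11):
  yield 11
  yield 12
Therefore res = [10, 11, 56, 11, 12].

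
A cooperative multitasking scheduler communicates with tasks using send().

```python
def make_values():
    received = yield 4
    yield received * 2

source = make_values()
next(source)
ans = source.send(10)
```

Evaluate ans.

Step 1: next(source) advances to first yield, producing 4.
Step 2: send(10) resumes, received = 10.
Step 3: yield received * 2 = 10 * 2 = 20.
Therefore ans = 20.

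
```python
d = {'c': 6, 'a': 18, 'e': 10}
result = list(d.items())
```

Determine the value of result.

Step 1: d.items() returns (key, value) pairs in insertion order.
Therefore result = [('c', 6), ('a', 18), ('e', 10)].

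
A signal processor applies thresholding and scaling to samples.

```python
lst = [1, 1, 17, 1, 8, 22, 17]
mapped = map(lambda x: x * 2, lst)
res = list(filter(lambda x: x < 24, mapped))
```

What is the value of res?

Step 1: Map x * 2:
  1 -> 2
  1 -> 2
  17 -> 34
  1 -> 2
  8 -> 16
  22 -> 44
  17 -> 34
Step 2: Filter for < 24:
  2: kept
  2: kept
  34: removed
  2: kept
  16: kept
  44: removed
  34: removed
Therefore res = [2, 2, 2, 16].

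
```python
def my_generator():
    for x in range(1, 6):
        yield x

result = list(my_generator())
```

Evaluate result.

Step 1: The generator yields each value from range(1, 6).
Step 2: list() consumes all yields: [1, 2, 3, 4, 5].
Therefore result = [1, 2, 3, 4, 5].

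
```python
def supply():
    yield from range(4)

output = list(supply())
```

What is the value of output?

Step 1: yield from delegates to the iterable, yielding each element.
Step 2: Collected values: [0, 1, 2, 3].
Therefore output = [0, 1, 2, 3].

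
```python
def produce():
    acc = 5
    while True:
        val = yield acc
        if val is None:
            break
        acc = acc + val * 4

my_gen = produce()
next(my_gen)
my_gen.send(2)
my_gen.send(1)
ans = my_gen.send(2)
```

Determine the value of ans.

Step 1: next() -> yield acc=5.
Step 2: send(2) -> val=2, acc = 5 + 2*4 = 13, yield 13.
Step 3: send(1) -> val=1, acc = 13 + 1*4 = 17, yield 17.
Step 4: send(2) -> val=2, acc = 17 + 2*4 = 25, yield 25.
Therefore ans = 25.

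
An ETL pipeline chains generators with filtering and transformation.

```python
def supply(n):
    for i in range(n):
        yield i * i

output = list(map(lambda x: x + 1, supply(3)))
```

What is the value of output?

Step 1: supply(3) yields squares: [0, 1, 4].
Step 2: map adds 1 to each: [1, 2, 5].
Therefore output = [1, 2, 5].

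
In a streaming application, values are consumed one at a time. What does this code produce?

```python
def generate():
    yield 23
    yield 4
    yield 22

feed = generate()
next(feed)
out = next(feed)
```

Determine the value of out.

Step 1: generate() creates a generator.
Step 2: next(feed) yields 23 (consumed and discarded).
Step 3: next(feed) yields 4, assigned to out.
Therefore out = 4.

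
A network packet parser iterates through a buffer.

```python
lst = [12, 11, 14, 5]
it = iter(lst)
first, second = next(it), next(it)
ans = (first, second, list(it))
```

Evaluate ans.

Step 1: Create iterator over [12, 11, 14, 5].
Step 2: first = 12, second = 11.
Step 3: Remaining elements: [14, 5].
Therefore ans = (12, 11, [14, 5]).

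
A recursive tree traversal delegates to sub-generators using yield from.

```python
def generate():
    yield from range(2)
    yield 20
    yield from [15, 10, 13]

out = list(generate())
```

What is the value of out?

Step 1: Trace yields in order:
  yield 0
  yield 1
  yield 20
  yield 15
  yield 10
  yield 13
Therefore out = [0, 1, 20, 15, 10, 13].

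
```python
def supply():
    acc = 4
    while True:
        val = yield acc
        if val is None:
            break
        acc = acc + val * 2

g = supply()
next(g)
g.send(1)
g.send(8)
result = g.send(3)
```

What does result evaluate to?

Step 1: next() -> yield acc=4.
Step 2: send(1) -> val=1, acc = 4 + 1*2 = 6, yield 6.
Step 3: send(8) -> val=8, acc = 6 + 8*2 = 22, yield 22.
Step 4: send(3) -> val=3, acc = 22 + 3*2 = 28, yield 28.
Therefore result = 28.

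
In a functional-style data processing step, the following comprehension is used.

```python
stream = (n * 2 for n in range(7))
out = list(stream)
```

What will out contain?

Step 1: For each n in range(7), compute n*2:
  n=0: 0*2 = 0
  n=1: 1*2 = 2
  n=2: 2*2 = 4
  n=3: 3*2 = 6
  n=4: 4*2 = 8
  n=5: 5*2 = 10
  n=6: 6*2 = 12
Therefore out = [0, 2, 4, 6, 8, 10, 12].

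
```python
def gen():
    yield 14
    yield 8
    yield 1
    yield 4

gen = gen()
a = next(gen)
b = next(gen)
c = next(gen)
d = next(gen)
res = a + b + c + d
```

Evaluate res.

Step 1: Create generator and consume all values:
  a = next(gen) = 14
  b = next(gen) = 8
  c = next(gen) = 1
  d = next(gen) = 4
Step 2: res = 14 + 8 + 1 + 4 = 27.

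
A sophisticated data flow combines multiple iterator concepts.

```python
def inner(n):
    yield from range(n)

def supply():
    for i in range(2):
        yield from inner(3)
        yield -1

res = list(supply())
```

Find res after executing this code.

Step 1: For each i in range(2):
  i=0: yield from inner(3) -> [0, 1, 2], then yield -1
  i=1: yield from inner(3) -> [0, 1, 2], then yield -1
Therefore res = [0, 1, 2, -1, 0, 1, 2, -1].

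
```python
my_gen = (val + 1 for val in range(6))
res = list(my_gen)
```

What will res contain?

Step 1: For each val in range(6), compute val+1:
  val=0: 0+1 = 1
  val=1: 1+1 = 2
  val=2: 2+1 = 3
  val=3: 3+1 = 4
  val=4: 4+1 = 5
  val=5: 5+1 = 6
Therefore res = [1, 2, 3, 4, 5, 6].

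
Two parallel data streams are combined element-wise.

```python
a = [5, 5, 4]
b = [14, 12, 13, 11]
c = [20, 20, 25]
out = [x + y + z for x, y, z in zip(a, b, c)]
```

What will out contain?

Step 1: zip three lists (truncates to shortest, len=3):
  5 + 14 + 20 = 39
  5 + 12 + 20 = 37
  4 + 13 + 25 = 42
Therefore out = [39, 37, 42].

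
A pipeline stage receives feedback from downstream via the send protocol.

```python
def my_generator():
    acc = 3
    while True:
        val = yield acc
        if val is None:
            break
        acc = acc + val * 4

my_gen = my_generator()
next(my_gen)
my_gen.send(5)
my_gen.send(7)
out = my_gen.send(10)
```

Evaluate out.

Step 1: next() -> yield acc=3.
Step 2: send(5) -> val=5, acc = 3 + 5*4 = 23, yield 23.
Step 3: send(7) -> val=7, acc = 23 + 7*4 = 51, yield 51.
Step 4: send(10) -> val=10, acc = 51 + 10*4 = 91, yield 91.
Therefore out = 91.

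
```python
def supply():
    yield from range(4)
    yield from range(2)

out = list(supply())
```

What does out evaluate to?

Step 1: Trace yields in order:
  yield 0
  yield 1
  yield 2
  yield 3
  yield 0
  yield 1
Therefore out = [0, 1, 2, 3, 0, 1].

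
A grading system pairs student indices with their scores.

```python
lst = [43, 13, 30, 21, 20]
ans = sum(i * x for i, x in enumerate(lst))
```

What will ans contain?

Step 1: Compute i * x for each (i, x) in enumerate([43, 13, 30, 21, 20]):
  i=0, x=43: 0*43 = 0
  i=1, x=13: 1*13 = 13
  i=2, x=30: 2*30 = 60
  i=3, x=21: 3*21 = 63
  i=4, x=20: 4*20 = 80
Step 2: sum = 0 + 13 + 60 + 63 + 80 = 216.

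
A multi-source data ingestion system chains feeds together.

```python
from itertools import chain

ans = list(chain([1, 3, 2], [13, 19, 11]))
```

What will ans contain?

Step 1: chain() concatenates iterables: [1, 3, 2] + [13, 19, 11].
Therefore ans = [1, 3, 2, 13, 19, 11].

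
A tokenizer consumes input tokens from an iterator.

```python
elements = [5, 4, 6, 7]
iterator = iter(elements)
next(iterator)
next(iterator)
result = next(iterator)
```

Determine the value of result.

Step 1: Create iterator over [5, 4, 6, 7].
Step 2: next() consumes 5.
Step 3: next() consumes 4.
Step 4: next() returns 6.
Therefore result = 6.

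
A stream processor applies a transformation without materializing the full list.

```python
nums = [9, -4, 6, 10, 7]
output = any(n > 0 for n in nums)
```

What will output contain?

Step 1: Check n > 0 for each element in [9, -4, 6, 10, 7]:
  9 > 0: True
  -4 > 0: False
  6 > 0: True
  10 > 0: True
  7 > 0: True
Step 2: any() returns True.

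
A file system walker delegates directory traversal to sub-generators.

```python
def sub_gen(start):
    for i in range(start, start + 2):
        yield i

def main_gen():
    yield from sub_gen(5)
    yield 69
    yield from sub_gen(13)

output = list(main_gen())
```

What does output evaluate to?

Step 1: main_gen() delegates to sub_gen(5):
  yield 5
  yield 6
Step 2: yield 69
Step 3: Delegates to sub_gen(13):
  yield 13
  yield 14
Therefore output = [5, 6, 69, 13, 14].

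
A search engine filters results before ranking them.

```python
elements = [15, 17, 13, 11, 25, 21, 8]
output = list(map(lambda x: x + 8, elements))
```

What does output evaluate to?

Step 1: Apply lambda x: x + 8 to each element:
  15 -> 23
  17 -> 25
  13 -> 21
  11 -> 19
  25 -> 33
  21 -> 29
  8 -> 16
Therefore output = [23, 25, 21, 19, 33, 29, 16].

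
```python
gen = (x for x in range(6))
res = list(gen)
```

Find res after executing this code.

Step 1: Generator expression iterates range(6): [0, 1, 2, 3, 4, 5].
Step 2: list() collects all values.
Therefore res = [0, 1, 2, 3, 4, 5].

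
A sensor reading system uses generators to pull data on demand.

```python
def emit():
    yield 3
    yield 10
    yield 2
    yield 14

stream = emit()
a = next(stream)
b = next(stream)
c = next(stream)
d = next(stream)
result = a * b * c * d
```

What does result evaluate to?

Step 1: Create generator and consume all values:
  a = next(stream) = 3
  b = next(stream) = 10
  c = next(stream) = 2
  d = next(stream) = 14
Step 2: result = 3 * 10 * 2 * 14 = 840.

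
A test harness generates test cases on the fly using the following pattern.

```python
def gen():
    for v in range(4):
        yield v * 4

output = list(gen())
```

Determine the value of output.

Step 1: For each v in range(4), yield v * 4:
  v=0: yield 0 * 4 = 0
  v=1: yield 1 * 4 = 4
  v=2: yield 2 * 4 = 8
  v=3: yield 3 * 4 = 12
Therefore output = [0, 4, 8, 12].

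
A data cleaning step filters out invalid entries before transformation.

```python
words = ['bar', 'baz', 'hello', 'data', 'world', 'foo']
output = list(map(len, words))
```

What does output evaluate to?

Step 1: Map len() to each word:
  'bar' -> 3
  'baz' -> 3
  'hello' -> 5
  'data' -> 4
  'world' -> 5
  'foo' -> 3
Therefore output = [3, 3, 5, 4, 5, 3].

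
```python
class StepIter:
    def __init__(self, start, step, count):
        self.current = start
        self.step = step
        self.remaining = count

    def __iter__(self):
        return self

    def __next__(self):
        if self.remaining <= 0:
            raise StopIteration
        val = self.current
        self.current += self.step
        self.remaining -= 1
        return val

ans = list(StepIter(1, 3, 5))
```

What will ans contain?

Step 1: StepIter starts at 1, increments by 3, for 5 steps:
  Yield 1, then current += 3
  Yield 4, then current += 3
  Yield 7, then current += 3
  Yield 10, then current += 3
  Yield 13, then current += 3
Therefore ans = [1, 4, 7, 10, 13].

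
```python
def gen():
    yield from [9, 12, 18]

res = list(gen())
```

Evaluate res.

Step 1: yield from delegates to the iterable, yielding each element.
Step 2: Collected values: [9, 12, 18].
Therefore res = [9, 12, 18].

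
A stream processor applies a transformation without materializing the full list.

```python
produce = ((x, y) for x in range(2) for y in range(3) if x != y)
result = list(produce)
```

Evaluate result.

Step 1: Nested generator over range(2) x range(3) where x != y:
  (0, 0): excluded (x == y)
  (0, 1): included
  (0, 2): included
  (1, 0): included
  (1, 1): excluded (x == y)
  (1, 2): included
Therefore result = [(0, 1), (0, 2), (1, 0), (1, 2)].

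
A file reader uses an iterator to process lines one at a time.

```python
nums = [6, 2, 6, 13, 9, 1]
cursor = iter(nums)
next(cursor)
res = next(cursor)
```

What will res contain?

Step 1: Create iterator over [6, 2, 6, 13, 9, 1].
Step 2: next() consumes 6.
Step 3: next() returns 2.
Therefore res = 2.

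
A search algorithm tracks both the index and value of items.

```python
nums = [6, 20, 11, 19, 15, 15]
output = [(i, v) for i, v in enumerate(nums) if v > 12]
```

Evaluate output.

Step 1: Filter enumerate([6, 20, 11, 19, 15, 15]) keeping v > 12:
  (0, 6): 6 <= 12, excluded
  (1, 20): 20 > 12, included
  (2, 11): 11 <= 12, excluded
  (3, 19): 19 > 12, included
  (4, 15): 15 > 12, included
  (5, 15): 15 > 12, included
Therefore output = [(1, 20), (3, 19), (4, 15), (5, 15)].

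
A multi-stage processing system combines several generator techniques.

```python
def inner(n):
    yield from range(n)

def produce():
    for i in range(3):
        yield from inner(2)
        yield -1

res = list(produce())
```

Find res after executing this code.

Step 1: For each i in range(3):
  i=0: yield from inner(2) -> [0, 1], then yield -1
  i=1: yield from inner(2) -> [0, 1], then yield -1
  i=2: yield from inner(2) -> [0, 1], then yield -1
Therefore res = [0, 1, -1, 0, 1, -1, 0, 1, -1].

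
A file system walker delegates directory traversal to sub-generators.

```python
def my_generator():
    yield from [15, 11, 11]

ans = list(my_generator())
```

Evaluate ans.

Step 1: yield from delegates to the iterable, yielding each element.
Step 2: Collected values: [15, 11, 11].
Therefore ans = [15, 11, 11].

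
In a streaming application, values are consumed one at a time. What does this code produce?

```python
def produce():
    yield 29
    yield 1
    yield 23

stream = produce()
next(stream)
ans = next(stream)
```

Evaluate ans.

Step 1: produce() creates a generator.
Step 2: next(stream) yields 29 (consumed and discarded).
Step 3: next(stream) yields 1, assigned to ans.
Therefore ans = 1.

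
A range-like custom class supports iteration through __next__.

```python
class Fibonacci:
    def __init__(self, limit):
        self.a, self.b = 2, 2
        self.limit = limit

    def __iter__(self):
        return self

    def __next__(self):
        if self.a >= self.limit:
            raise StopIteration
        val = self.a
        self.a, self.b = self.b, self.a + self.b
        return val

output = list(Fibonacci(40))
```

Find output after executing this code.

Step 1: Fibonacci-like sequence (a=2, b=2) until >= 40:
  Yield 2, then a,b = 2,4
  Yield 2, then a,b = 4,6
  Yield 4, then a,b = 6,10
  Yield 6, then a,b = 10,16
  Yield 10, then a,b = 16,26
  Yield 16, then a,b = 26,42
  Yield 26, then a,b = 42,68
Step 2: 42 >= 40, stop.
Therefore output = [2, 2, 4, 6, 10, 16, 26].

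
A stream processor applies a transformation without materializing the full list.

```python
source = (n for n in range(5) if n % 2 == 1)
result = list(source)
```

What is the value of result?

Step 1: Filter range(5) keeping only odd values:
  n=0: even, excluded
  n=1: odd, included
  n=2: even, excluded
  n=3: odd, included
  n=4: even, excluded
Therefore result = [1, 3].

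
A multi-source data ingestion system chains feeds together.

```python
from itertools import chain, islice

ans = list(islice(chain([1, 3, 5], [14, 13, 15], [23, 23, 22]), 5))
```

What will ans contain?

Step 1: chain([1, 3, 5], [14, 13, 15], [23, 23, 22]) = [1, 3, 5, 14, 13, 15, 23, 23, 22].
Step 2: islice takes first 5 elements: [1, 3, 5, 14, 13].
Therefore ans = [1, 3, 5, 14, 13].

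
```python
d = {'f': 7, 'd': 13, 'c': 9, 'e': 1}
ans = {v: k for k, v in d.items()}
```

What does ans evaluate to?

Step 1: Invert dict (swap keys and values):
  'f': 7 -> 7: 'f'
  'd': 13 -> 13: 'd'
  'c': 9 -> 9: 'c'
  'e': 1 -> 1: 'e'
Therefore ans = {7: 'f', 13: 'd', 9: 'c', 1: 'e'}.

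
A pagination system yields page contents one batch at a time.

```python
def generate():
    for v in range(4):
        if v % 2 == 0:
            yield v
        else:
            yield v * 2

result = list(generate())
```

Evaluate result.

Step 1: For each v in range(4), yield v if even, else v*2:
  v=0 (even): yield 0
  v=1 (odd): yield 1*2 = 2
  v=2 (even): yield 2
  v=3 (odd): yield 3*2 = 6
Therefore result = [0, 2, 2, 6].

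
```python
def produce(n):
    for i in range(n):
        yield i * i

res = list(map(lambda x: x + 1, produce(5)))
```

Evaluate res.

Step 1: produce(5) yields squares: [0, 1, 4, 9, 16].
Step 2: map adds 1 to each: [1, 2, 5, 10, 17].
Therefore res = [1, 2, 5, 10, 17].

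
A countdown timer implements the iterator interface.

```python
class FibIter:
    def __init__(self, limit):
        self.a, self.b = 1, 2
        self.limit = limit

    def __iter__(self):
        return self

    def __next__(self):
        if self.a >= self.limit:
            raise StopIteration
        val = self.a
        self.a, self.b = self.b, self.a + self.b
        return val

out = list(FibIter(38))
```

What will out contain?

Step 1: Fibonacci-like sequence (a=1, b=2) until >= 38:
  Yield 1, then a,b = 2,3
  Yield 2, then a,b = 3,5
  Yield 3, then a,b = 5,8
  Yield 5, then a,b = 8,13
  Yield 8, then a,b = 13,21
  Yield 13, then a,b = 21,34
  Yield 21, then a,b = 34,55
  Yield 34, then a,b = 55,89
Step 2: 55 >= 38, stop.
Therefore out = [1, 2, 3, 5, 8, 13, 21, 34].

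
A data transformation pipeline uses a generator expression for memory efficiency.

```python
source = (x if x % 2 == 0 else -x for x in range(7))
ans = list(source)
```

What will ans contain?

Step 1: For each x in range(7), yield x if even, else -x:
  x=0: even, yield 0
  x=1: odd, yield -1
  x=2: even, yield 2
  x=3: odd, yield -3
  x=4: even, yield 4
  x=5: odd, yield -5
  x=6: even, yield 6
Therefore ans = [0, -1, 2, -3, 4, -5, 6].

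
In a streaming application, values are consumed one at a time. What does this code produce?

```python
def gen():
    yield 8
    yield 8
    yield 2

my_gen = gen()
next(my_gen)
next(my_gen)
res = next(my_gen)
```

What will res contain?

Step 1: gen() creates a generator.
Step 2: next(my_gen) yields 8 (consumed and discarded).
Step 3: next(my_gen) yields 8 (consumed and discarded).
Step 4: next(my_gen) yields 2, assigned to res.
Therefore res = 2.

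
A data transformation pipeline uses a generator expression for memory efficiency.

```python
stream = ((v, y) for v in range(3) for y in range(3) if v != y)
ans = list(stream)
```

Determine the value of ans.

Step 1: Nested generator over range(3) x range(3) where v != y:
  (0, 0): excluded (v == y)
  (0, 1): included
  (0, 2): included
  (1, 0): included
  (1, 1): excluded (v == y)
  (1, 2): included
  (2, 0): included
  (2, 1): included
  (2, 2): excluded (v == y)
Therefore ans = [(0, 1), (0, 2), (1, 0), (1, 2), (2, 0), (2, 1)].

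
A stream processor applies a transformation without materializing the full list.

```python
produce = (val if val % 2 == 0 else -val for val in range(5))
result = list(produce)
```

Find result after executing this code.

Step 1: For each val in range(5), yield val if even, else -val:
  val=0: even, yield 0
  val=1: odd, yield -1
  val=2: even, yield 2
  val=3: odd, yield -3
  val=4: even, yield 4
Therefore result = [0, -1, 2, -3, 4].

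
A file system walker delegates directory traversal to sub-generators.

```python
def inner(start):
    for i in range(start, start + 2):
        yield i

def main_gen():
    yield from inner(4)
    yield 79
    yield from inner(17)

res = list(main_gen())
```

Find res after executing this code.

Step 1: main_gen() delegates to inner(4):
  yield 4
  yield 5
Step 2: yield 79
Step 3: Delegates to inner(17):
  yield 17
  yield 18
Therefore res = [4, 5, 79, 17, 18].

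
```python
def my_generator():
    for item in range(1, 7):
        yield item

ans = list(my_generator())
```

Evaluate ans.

Step 1: The generator yields each value from range(1, 7).
Step 2: list() consumes all yields: [1, 2, 3, 4, 5, 6].
Therefore ans = [1, 2, 3, 4, 5, 6].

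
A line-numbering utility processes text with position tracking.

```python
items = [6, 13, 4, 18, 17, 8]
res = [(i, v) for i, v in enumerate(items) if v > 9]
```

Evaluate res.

Step 1: Filter enumerate([6, 13, 4, 18, 17, 8]) keeping v > 9:
  (0, 6): 6 <= 9, excluded
  (1, 13): 13 > 9, included
  (2, 4): 4 <= 9, excluded
  (3, 18): 18 > 9, included
  (4, 17): 17 > 9, included
  (5, 8): 8 <= 9, excluded
Therefore res = [(1, 13), (3, 18), (4, 17)].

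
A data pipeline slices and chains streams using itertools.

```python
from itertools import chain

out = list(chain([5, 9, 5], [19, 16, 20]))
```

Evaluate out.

Step 1: chain() concatenates iterables: [5, 9, 5] + [19, 16, 20].
Therefore out = [5, 9, 5, 19, 16, 20].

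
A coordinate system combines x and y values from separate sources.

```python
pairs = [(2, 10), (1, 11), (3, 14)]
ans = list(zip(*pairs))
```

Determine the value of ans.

Step 1: zip(*pairs) transposes: unzips [(2, 10), (1, 11), (3, 14)] into separate sequences.
Step 2: First elements: (2, 1, 3), second elements: (10, 11, 14).
Therefore ans = [(2, 1, 3), (10, 11, 14)].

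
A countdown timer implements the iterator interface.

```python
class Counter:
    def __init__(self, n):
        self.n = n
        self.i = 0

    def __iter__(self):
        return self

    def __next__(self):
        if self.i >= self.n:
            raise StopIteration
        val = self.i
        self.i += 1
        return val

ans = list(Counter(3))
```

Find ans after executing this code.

Step 1: Counter(3) creates an iterator counting 0 to 2.
Step 2: list() consumes all values: [0, 1, 2].
Therefore ans = [0, 1, 2].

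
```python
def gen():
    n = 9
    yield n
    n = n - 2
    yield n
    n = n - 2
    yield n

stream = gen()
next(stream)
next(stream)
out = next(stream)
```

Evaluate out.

Step 1: Trace through generator execution:
  Yield 1: n starts at 9, yield 9
  Yield 2: n = 9 - 2 = 7, yield 7
  Yield 3: n = 7 - 2 = 5, yield 5
Step 2: First next() gets 9, second next() gets the second value, third next() yields 5.
Therefore out = 5.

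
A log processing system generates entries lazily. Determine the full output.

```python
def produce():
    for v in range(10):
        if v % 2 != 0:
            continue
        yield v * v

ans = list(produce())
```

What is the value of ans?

Step 1: Only yield v**2 when v is divisible by 2:
  v=0: 0 % 2 == 0, yield 0**2 = 0
  v=2: 2 % 2 == 0, yield 2**2 = 4
  v=4: 4 % 2 == 0, yield 4**2 = 16
  v=6: 6 % 2 == 0, yield 6**2 = 36
  v=8: 8 % 2 == 0, yield 8**2 = 64
Therefore ans = [0, 4, 16, 36, 64].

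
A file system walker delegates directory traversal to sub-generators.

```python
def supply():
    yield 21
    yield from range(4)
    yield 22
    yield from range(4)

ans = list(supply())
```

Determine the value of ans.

Step 1: Trace yields in order:
  yield 21
  yield 0
  yield 1
  yield 2
  yield 3
  yield 22
  yield 0
  yield 1
  yield 2
  yield 3
Therefore ans = [21, 0, 1, 2, 3, 22, 0, 1, 2, 3].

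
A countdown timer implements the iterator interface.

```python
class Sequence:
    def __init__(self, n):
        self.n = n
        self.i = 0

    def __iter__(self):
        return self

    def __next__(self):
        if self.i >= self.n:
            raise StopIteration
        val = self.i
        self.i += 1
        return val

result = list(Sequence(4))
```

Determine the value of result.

Step 1: Sequence(4) creates an iterator counting 0 to 3.
Step 2: list() consumes all values: [0, 1, 2, 3].
Therefore result = [0, 1, 2, 3].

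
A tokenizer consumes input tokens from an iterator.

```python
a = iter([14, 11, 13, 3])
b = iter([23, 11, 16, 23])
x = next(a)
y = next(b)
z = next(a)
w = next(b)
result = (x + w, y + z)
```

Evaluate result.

Step 1: a iterates [14, 11, 13, 3], b iterates [23, 11, 16, 23].
Step 2: x = next(a) = 14, y = next(b) = 23.
Step 3: z = next(a) = 11, w = next(b) = 11.
Step 4: result = (14 + 11, 23 + 11) = (25, 34).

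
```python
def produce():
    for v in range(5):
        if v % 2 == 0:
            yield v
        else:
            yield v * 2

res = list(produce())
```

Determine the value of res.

Step 1: For each v in range(5), yield v if even, else v*2:
  v=0 (even): yield 0
  v=1 (odd): yield 1*2 = 2
  v=2 (even): yield 2
  v=3 (odd): yield 3*2 = 6
  v=4 (even): yield 4
Therefore res = [0, 2, 2, 6, 4].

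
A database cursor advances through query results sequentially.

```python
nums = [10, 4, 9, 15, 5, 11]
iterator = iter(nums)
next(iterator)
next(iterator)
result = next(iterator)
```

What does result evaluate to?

Step 1: Create iterator over [10, 4, 9, 15, 5, 11].
Step 2: next() consumes 10.
Step 3: next() consumes 4.
Step 4: next() returns 9.
Therefore result = 9.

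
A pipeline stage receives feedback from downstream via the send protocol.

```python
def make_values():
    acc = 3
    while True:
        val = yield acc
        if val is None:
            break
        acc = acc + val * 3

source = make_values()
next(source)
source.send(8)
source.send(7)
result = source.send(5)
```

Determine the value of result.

Step 1: next() -> yield acc=3.
Step 2: send(8) -> val=8, acc = 3 + 8*3 = 27, yield 27.
Step 3: send(7) -> val=7, acc = 27 + 7*3 = 48, yield 48.
Step 4: send(5) -> val=5, acc = 48 + 5*3 = 63, yield 63.
Therefore result = 63.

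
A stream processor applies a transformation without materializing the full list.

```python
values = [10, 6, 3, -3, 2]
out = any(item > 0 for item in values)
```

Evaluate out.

Step 1: Check item > 0 for each element in [10, 6, 3, -3, 2]:
  10 > 0: True
  6 > 0: True
  3 > 0: True
  -3 > 0: False
  2 > 0: True
Step 2: any() returns True.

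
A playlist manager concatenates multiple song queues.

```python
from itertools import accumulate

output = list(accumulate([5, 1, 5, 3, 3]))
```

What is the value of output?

Step 1: accumulate computes running sums:
  + 5 = 5
  + 1 = 6
  + 5 = 11
  + 3 = 14
  + 3 = 17
Therefore output = [5, 6, 11, 14, 17].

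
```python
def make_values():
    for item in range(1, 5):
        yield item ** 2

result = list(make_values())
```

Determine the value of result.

Step 1: For each item in range(1, 5), yield item**2:
  item=1: yield 1**2 = 1
  item=2: yield 2**2 = 4
  item=3: yield 3**2 = 9
  item=4: yield 4**2 = 16
Therefore result = [1, 4, 9, 16].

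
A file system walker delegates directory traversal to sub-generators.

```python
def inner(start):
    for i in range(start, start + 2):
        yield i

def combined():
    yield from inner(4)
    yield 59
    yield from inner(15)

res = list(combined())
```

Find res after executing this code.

Step 1: combined() delegates to inner(4):
  yield 4
  yield 5
Step 2: yield 59
Step 3: Delegates to inner(15):
  yield 15
  yield 16
Therefore res = [4, 5, 59, 15, 16].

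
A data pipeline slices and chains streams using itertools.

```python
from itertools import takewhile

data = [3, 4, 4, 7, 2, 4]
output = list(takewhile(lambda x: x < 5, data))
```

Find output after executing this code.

Step 1: takewhile stops at first element >= 5:
  3 < 5: take
  4 < 5: take
  4 < 5: take
  7 >= 5: stop
Therefore output = [3, 4, 4].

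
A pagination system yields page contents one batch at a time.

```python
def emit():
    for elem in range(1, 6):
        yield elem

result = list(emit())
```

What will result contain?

Step 1: The generator yields each value from range(1, 6).
Step 2: list() consumes all yields: [1, 2, 3, 4, 5].
Therefore result = [1, 2, 3, 4, 5].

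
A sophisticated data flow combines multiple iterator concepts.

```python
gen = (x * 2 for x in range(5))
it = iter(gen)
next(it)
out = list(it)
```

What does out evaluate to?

Step 1: Generator produces [0, 2, 4, 6, 8].
Step 2: next(it) consumes first element (0).
Step 3: list(it) collects remaining: [2, 4, 6, 8].
Therefore out = [2, 4, 6, 8].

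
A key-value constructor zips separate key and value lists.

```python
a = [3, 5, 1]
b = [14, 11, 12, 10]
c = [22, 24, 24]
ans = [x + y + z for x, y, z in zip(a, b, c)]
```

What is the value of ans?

Step 1: zip three lists (truncates to shortest, len=3):
  3 + 14 + 22 = 39
  5 + 11 + 24 = 40
  1 + 12 + 24 = 37
Therefore ans = [39, 40, 37].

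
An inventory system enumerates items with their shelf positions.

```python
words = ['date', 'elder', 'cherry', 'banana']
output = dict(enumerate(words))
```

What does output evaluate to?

Step 1: enumerate pairs indices with words:
  0 -> 'date'
  1 -> 'elder'
  2 -> 'cherry'
  3 -> 'banana'
Therefore output = {0: 'date', 1: 'elder', 2: 'cherry', 3: 'banana'}.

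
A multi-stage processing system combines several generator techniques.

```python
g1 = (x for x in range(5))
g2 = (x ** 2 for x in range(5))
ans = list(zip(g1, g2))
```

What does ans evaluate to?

Step 1: g1 produces [0, 1, 2, 3, 4].
Step 2: g2 produces [0, 1, 4, 9, 16].
Step 3: zip pairs them: [(0, 0), (1, 1), (2, 4), (3, 9), (4, 16)].
Therefore ans = [(0, 0), (1, 1), (2, 4), (3, 9), (4, 16)].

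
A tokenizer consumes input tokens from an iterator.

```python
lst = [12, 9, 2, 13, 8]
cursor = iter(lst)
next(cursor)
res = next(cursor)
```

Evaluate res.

Step 1: Create iterator over [12, 9, 2, 13, 8].
Step 2: next() consumes 12.
Step 3: next() returns 9.
Therefore res = 9.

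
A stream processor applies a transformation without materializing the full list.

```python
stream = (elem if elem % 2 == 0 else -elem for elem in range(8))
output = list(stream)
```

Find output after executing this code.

Step 1: For each elem in range(8), yield elem if even, else -elem:
  elem=0: even, yield 0
  elem=1: odd, yield -1
  elem=2: even, yield 2
  elem=3: odd, yield -3
  elem=4: even, yield 4
  elem=5: odd, yield -5
  elem=6: even, yield 6
  elem=7: odd, yield -7
Therefore output = [0, -1, 2, -3, 4, -5, 6, -7].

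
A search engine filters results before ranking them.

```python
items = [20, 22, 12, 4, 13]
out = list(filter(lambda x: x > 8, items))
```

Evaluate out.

Step 1: Filter elements > 8:
  20: kept
  22: kept
  12: kept
  4: removed
  13: kept
Therefore out = [20, 22, 12, 13].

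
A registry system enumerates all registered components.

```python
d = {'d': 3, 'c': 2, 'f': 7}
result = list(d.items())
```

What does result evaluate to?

Step 1: d.items() returns (key, value) pairs in insertion order.
Therefore result = [('d', 3), ('c', 2), ('f', 7)].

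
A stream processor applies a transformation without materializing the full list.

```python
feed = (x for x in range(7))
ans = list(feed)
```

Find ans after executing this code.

Step 1: Generator expression iterates range(7): [0, 1, 2, 3, 4, 5, 6].
Step 2: list() collects all values.
Therefore ans = [0, 1, 2, 3, 4, 5, 6].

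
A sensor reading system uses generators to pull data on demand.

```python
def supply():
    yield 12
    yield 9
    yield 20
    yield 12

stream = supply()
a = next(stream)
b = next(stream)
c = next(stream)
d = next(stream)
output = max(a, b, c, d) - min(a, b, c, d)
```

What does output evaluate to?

Step 1: Create generator and consume all values:
  a = next(stream) = 12
  b = next(stream) = 9
  c = next(stream) = 20
  d = next(stream) = 12
Step 2: max = 20, min = 9, output = 20 - 9 = 11.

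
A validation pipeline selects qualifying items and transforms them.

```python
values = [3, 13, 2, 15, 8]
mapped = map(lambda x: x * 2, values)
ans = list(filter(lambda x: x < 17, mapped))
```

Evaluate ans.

Step 1: Map x * 2:
  3 -> 6
  13 -> 26
  2 -> 4
  15 -> 30
  8 -> 16
Step 2: Filter for < 17:
  6: kept
  26: removed
  4: kept
  30: removed
  16: kept
Therefore ans = [6, 4, 16].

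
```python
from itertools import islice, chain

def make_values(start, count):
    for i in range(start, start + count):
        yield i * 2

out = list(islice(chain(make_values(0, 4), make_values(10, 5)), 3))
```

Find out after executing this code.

Step 1: make_values(0, 4) yields [0, 2, 4, 6].
Step 2: make_values(10, 5) yields [20, 22, 24, 26, 28].
Step 3: chain concatenates: [0, 2, 4, 6, 20, 22, 24, 26, 28].
Step 4: islice takes first 3: [0, 2, 4].
Therefore out = [0, 2, 4].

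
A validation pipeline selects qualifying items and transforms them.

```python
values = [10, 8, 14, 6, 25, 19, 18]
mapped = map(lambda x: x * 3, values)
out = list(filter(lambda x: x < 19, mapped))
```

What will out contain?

Step 1: Map x * 3:
  10 -> 30
  8 -> 24
  14 -> 42
  6 -> 18
  25 -> 75
  19 -> 57
  18 -> 54
Step 2: Filter for < 19:
  30: removed
  24: removed
  42: removed
  18: kept
  75: removed
  57: removed
  54: removed
Therefore out = [18].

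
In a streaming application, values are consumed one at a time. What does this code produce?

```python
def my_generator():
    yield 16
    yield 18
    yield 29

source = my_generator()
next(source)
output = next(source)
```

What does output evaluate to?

Step 1: my_generator() creates a generator.
Step 2: next(source) yields 16 (consumed and discarded).
Step 3: next(source) yields 18, assigned to output.
Therefore output = 18.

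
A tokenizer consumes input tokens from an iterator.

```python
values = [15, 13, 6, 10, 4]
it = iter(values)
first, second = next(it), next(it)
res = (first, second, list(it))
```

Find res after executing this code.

Step 1: Create iterator over [15, 13, 6, 10, 4].
Step 2: first = 15, second = 13.
Step 3: Remaining elements: [6, 10, 4].
Therefore res = (15, 13, [6, 10, 4]).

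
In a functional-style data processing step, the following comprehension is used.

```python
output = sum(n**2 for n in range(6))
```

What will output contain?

Step 1: Compute n**2 for each n in range(6):
  n=0: 0**2 = 0
  n=1: 1**2 = 1
  n=2: 2**2 = 4
  n=3: 3**2 = 9
  n=4: 4**2 = 16
  n=5: 5**2 = 25
Step 2: sum = 0 + 1 + 4 + 9 + 16 + 25 = 55.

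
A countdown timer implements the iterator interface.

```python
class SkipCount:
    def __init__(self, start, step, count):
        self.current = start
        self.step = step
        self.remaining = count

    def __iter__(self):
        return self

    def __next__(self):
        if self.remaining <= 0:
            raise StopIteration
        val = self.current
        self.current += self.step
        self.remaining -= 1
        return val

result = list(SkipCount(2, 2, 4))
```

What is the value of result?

Step 1: SkipCount starts at 2, increments by 2, for 4 steps:
  Yield 2, then current += 2
  Yield 4, then current += 2
  Yield 6, then current += 2
  Yield 8, then current += 2
Therefore result = [2, 4, 6, 8].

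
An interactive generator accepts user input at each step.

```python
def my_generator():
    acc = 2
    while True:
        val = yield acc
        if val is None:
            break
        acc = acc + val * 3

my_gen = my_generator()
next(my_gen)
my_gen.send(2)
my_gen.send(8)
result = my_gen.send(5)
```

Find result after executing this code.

Step 1: next() -> yield acc=2.
Step 2: send(2) -> val=2, acc = 2 + 2*3 = 8, yield 8.
Step 3: send(8) -> val=8, acc = 8 + 8*3 = 32, yield 32.
Step 4: send(5) -> val=5, acc = 32 + 5*3 = 47, yield 47.
Therefore result = 47.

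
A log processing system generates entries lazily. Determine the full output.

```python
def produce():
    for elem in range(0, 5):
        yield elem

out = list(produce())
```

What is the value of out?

Step 1: The generator yields each value from range(0, 5).
Step 2: list() consumes all yields: [0, 1, 2, 3, 4].
Therefore out = [0, 1, 2, 3, 4].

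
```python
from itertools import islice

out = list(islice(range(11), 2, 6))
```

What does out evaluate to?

Step 1: islice(range(11), 2, 6) takes elements at indices [2, 6).
Step 2: Elements: [2, 3, 4, 5].
Therefore out = [2, 3, 4, 5].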